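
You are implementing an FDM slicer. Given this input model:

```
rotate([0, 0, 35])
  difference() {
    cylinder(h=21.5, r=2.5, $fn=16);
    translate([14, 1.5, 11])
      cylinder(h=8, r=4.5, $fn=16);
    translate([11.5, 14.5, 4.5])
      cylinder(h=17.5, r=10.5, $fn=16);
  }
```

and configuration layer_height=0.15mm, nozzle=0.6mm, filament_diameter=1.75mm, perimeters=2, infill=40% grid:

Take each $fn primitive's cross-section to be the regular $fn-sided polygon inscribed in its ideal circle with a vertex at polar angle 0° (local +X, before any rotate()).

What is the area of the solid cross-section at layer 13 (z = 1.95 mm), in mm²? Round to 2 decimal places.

At z = 1.95 mm: the cylinder: section is a regular 16-gon, circumradius r=2.5 (area = (16/2)·2.500²·sin(360°/16) = 19.13 mm²); the cylinder at (14, 1.5) does not reach this height (z outside [11, 19]); the cylinder at (11.5, 14.5) is not intersected at this z (z outside [4.5, 22]); After the difference (first − rest): none of the subtracted shapes is present at this height, so the r=2.5 cylinder is unchanged — area = 19.13 mm²; (whole slice rotated 35° about Z — lengths, areas and connectivity unchanged). Overall, the cross-section is a single solid region. Net area = 19.13 mm².

19.13 mm²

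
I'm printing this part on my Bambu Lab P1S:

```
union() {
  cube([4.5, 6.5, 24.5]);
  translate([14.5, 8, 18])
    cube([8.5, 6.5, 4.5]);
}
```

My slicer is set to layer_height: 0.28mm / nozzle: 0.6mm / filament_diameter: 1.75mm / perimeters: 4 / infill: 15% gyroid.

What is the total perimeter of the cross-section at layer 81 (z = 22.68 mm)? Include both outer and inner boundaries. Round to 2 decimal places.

At z = 22.68 mm: the 4.5×6.5 cube contributes its full rectangle (perimeter 22.00 mm); the cube at (14.5, 8) is absent (z outside [18, 22.5]); Merging all regions: only the 4.5×6.5 cube is present, so the union is just that shape — boundary = 22.00 mm. Overall, the cross-section is a single solid region. Total boundary length (outer) = 22.00 mm.

22.00 mm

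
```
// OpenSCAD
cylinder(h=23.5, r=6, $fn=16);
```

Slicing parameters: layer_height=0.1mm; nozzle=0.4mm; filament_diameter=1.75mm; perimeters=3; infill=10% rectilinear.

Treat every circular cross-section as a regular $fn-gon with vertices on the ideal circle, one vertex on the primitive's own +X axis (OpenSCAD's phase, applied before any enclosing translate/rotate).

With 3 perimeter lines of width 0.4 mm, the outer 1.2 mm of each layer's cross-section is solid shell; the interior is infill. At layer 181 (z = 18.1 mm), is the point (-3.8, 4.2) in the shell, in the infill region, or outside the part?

shell

At z = 18.1 mm: the r=6 cylinder gives a regular 16-gon of circumradius 6 (constant along its height). Overall, the cross-section is a single solid region. The nearest boundary edge runs (-2.30, 5.54)→(-4.24, 4.24); distance from the point to it = 0.28 mm. The point is inside the cross-section, 0.28 mm from the nearest boundary — within the 1.2 mm shell band (3 × 0.4).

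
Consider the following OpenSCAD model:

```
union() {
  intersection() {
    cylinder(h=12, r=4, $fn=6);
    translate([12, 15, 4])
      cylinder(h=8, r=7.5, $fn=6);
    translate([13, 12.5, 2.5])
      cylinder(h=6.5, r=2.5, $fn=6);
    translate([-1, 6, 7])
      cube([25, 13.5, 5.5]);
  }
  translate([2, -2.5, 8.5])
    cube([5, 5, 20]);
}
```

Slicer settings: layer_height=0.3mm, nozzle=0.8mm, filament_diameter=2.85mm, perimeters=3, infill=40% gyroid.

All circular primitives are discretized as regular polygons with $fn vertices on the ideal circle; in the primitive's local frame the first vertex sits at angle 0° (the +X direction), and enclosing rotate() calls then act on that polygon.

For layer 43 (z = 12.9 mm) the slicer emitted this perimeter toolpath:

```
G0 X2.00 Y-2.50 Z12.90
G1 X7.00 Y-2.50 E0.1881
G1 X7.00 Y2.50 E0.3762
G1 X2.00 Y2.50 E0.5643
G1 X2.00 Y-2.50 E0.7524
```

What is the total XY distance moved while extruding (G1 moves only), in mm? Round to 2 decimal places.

Sum the Euclidean lengths of each G1 segment: total = 20.00 mm.

20.00 mm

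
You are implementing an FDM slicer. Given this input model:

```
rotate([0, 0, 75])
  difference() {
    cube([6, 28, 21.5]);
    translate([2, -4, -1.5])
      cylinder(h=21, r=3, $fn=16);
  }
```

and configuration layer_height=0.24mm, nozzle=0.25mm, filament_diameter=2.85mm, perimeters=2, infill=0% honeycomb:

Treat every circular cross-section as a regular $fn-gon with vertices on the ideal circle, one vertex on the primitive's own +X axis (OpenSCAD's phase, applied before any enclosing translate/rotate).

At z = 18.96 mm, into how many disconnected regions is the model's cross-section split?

At z = 18.96 mm: the cube (footprint 6×28) is included at this height; the r=3 cylinder at (2, -4) contributes a regular 16-gon of circumradius 3; Subtracting the remaining from the first: starting from the 6×28 cube, the r=3 cylinder at (2, -4) misses the remaining region (no effect) — 1 connected region; (rotated 75° about Z; rotation is an isometry so areas/perimeters/island counts are preserved). The result has 1 disconnected region.

1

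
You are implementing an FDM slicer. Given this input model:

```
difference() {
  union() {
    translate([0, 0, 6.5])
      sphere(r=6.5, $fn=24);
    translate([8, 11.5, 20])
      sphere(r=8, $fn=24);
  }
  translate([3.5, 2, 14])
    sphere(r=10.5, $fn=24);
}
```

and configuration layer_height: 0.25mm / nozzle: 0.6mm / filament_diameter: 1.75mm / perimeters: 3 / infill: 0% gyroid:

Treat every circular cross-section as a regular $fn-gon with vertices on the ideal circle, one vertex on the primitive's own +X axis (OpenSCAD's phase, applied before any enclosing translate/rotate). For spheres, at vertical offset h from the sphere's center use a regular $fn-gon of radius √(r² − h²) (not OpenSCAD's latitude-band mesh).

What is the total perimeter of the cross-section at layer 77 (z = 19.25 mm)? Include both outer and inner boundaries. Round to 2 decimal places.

49.10 mm

At z = 19.25 mm: the sphere is not intersected at this z (|z−center|=12.750 > r=6.5); the r=8 sphere at (8, 11.5) contributes a regular 24-gon of circumradius √(8²−0.75²) = 7.965 (perimeter = 2·24·7.965·sin(180°/24) = 49.90 mm); Merging all regions: only the r=8 sphere at (8, 11.5) is present, so the union is just that shape — boundary = 49.90 mm; the r=10.5 sphere at (3.5, 2) slices to a regular 24-gon of circumradius 9.093 (√(r²−h²) with h=5.25 from center) (perimeter = 2·24·9.093·sin(180°/24) = 56.97 mm); After the difference (first − rest): starting from that combined region, the r=10.5 sphere at (3.5, 2) partially overlaps it — only the 59.60 mm² overlap (of its 256.81 mm²) is removed, clipping the outline — boundary = 49.10 mm. Overall, the cross-section is a single solid region. Total boundary length (outer) = 49.10 mm.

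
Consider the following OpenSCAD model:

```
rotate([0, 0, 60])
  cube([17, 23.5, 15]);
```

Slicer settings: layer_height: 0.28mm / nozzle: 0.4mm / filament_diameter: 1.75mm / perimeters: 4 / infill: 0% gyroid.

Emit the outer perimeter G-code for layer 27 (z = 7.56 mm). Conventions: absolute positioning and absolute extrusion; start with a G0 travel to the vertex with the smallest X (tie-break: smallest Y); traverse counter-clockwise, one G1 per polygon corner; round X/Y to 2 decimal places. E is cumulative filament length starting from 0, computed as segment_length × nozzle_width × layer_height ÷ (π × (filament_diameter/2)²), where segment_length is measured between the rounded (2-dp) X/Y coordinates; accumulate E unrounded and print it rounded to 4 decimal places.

At z = 7.56 mm: the cube (footprint 17×23.5) is included at this height; (whole slice rotated 60° about Z — lengths, areas and connectivity unchanged). The outline is a single polygon with 4 vertices. Extrusion per mm of travel: 0.4 × 0.28 / (π × 0.875²) = 0.046564. Accumulating E over each segment gives final E = 3.7714.

G0 X-20.35 Y11.75 Z7.56
G1 X0.00 Y0.00 E1.0942
G1 X8.50 Y14.72 E1.8857
G1 X-11.85 Y26.47 E2.9799
G1 X-20.35 Y11.75 E3.7714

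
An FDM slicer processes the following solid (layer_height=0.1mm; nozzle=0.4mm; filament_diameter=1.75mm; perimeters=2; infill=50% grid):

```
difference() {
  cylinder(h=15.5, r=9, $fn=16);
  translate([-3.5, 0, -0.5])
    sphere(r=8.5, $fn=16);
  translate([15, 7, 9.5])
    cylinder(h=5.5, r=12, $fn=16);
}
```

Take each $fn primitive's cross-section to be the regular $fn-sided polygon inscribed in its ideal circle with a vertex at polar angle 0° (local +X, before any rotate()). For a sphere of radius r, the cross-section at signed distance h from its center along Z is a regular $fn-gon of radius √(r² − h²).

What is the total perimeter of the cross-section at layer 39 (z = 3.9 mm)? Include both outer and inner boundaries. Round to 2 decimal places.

67.47 mm

At z = 3.9 mm: the cylinder: section is a regular 16-gon, circumradius r=9 (perimeter = 2·16·9.000·sin(180°/16) = 56.19 mm); the r=8.5 sphere at (-3.5, 0) slices to a regular 16-gon of circumradius 7.273 (√(r²−h²) with h=4.4 from center) (perimeter = 2·16·7.273·sin(180°/16) = 45.40 mm); the cylinder at (15, 7) is not intersected at this z (z outside [9.5, 15]); Subtracting the remaining from the first: starting from the r=9 cylinder, the r=8.5 sphere at (-3.5, 0) partially overlaps it — only the 142.24 mm² overlap (of its 161.92 mm²) is removed, clipping the outline — boundary = 67.47 mm. Overall, the cross-section is a single solid region. Total boundary length (outer) = 67.47 mm.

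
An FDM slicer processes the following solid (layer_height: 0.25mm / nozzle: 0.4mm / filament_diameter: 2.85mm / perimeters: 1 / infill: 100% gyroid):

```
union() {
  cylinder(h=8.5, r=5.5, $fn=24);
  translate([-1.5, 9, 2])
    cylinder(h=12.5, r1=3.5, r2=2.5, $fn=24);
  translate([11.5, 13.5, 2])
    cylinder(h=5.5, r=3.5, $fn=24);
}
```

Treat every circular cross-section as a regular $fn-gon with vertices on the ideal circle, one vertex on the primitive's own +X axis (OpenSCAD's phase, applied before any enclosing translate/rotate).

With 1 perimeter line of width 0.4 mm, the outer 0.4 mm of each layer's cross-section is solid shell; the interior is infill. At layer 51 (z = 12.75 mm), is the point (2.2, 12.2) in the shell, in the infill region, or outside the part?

outside

At z = 12.75 mm: the cylinder is not intersected at this z (z outside [0, 8.5]); the cone at (-1.5, 9) (r1=3.5→r2=2.5) has section circumradius 2.640 here — a regular 24-gon; the cylinder at (11.5, 13.5) is not intersected at this z (z outside [2, 7.5]); Combining (union): only the cone at (-1.5, 9) is present, so the union is just that shape — 1 connected region. Overall, the cross-section is a single solid region. The nearest boundary edge runs (0.79, 10.32)→(0.37, 10.87); distance from the point to it = 2.27 mm. The point is not inside any of the regions above, so it lies outside the cross-section (2.27 mm from the nearest boundary).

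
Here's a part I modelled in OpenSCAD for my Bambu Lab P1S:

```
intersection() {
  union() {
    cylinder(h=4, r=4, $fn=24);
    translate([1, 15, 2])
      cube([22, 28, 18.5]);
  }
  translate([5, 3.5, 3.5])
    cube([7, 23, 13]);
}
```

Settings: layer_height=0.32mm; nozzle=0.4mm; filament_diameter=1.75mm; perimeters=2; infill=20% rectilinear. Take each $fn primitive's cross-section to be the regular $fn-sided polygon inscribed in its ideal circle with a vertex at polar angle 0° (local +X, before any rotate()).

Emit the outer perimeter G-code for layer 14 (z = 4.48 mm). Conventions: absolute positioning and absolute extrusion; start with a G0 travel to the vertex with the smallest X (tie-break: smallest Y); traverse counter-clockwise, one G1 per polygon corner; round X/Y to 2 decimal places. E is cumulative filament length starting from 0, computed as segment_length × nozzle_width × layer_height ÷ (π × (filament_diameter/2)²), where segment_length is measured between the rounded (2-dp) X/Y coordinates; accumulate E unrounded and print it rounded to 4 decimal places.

At z = 4.48 mm: the cylinder is absent (z outside [0, 4]); the cube at (1, 15) is present — its section is the full 22×28 rectangle; Combining (union): only the 22×28 cube at (1, 15) is present, so the union is just that shape — 1 connected region; the cube at (5, 3.5) (footprint 7×23) is included at this height; Taking the intersection: the 7×23 cube at (5, 3.5) partially overlaps that combined region; clipping to the common part keeps 80.50 mm² — 1 connected region. The outline is a single polygon with 4 vertices. Extrusion per mm of travel: 0.4 × 0.32 / (π × 0.875²) = 0.053216. Accumulating E over each segment gives final E = 1.9690.

G0 X5.00 Y15.00 Z4.48
G1 X12.00 Y15.00 E0.3725
G1 X12.00 Y26.50 E0.9845
G1 X5.00 Y26.50 E1.3570
G1 X5.00 Y15.00 E1.9690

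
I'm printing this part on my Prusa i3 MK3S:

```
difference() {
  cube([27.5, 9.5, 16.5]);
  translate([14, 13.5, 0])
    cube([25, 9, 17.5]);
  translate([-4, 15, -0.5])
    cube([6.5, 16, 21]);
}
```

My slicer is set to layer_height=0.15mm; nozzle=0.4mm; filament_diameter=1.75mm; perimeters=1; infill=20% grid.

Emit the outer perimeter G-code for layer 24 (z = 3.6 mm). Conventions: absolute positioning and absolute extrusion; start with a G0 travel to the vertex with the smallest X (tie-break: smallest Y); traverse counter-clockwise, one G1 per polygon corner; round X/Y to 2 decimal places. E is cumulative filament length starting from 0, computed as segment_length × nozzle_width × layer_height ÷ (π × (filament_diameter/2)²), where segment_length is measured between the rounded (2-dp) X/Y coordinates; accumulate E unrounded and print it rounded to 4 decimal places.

At z = 3.6 mm: the cube (footprint 27.5×9.5) is included at this height; the cube at (14, 13.5) (footprint 25×9) is included at this height; the cube at (-4, 15) (footprint 6.5×16) is included at this height; After the difference (first − rest): starting from the 27.5×9.5 cube, the 25×9 cube at (14, 13.5) misses the remaining region (no effect); the 6.5×16 cube at (-4, 15) misses the remaining region (no effect) — 1 connected region. The outline is a single polygon with 4 vertices. Extrusion per mm of travel: 0.4 × 0.15 / (π × 0.875²) = 0.024945. Accumulating E over each segment gives final E = 1.8459.

G0 X0.00 Y0.00 Z3.60
G1 X27.50 Y0.00 E0.6860
G1 X27.50 Y9.50 E0.9230
G1 X0.00 Y9.50 E1.6090
G1 X0.00 Y0.00 E1.8459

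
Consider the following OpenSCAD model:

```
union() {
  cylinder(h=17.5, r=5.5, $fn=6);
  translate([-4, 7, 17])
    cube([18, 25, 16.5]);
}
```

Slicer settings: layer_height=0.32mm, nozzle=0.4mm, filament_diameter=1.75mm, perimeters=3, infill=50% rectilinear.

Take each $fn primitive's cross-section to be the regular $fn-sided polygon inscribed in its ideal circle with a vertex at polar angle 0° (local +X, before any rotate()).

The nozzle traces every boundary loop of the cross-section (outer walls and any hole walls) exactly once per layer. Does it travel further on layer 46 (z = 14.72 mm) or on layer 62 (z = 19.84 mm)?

layer 62 (z = 19.84 mm)

Layer 46 (z = 14.72): the r=5.5 cylinder gives a regular 6-gon of circumradius 5.5 (constant along its height) (perimeter = 2·6·5.500·sin(180°/6) = 33.00 mm); the cube at (-4, 7) is not intersected at this z (z outside [17, 33.5]); Combining (union): only the r=5.5 cylinder is present, so the union is just that shape — boundary = 33.00 mm. So its perimeter = 33.00 mm. Layer 62 (z = 19.84): the cylinder is absent (z outside [0, 17.5]); the cube at (-4, 7) (footprint 18×25) is included at this height (perimeter 86.00 mm); Combining (union): only the 18×25 cube at (-4, 7) is present, so the union is just that shape — boundary = 86.00 mm. So its perimeter = 86.00 mm. Layer 62 is larger (86.00 vs 33.00 mm).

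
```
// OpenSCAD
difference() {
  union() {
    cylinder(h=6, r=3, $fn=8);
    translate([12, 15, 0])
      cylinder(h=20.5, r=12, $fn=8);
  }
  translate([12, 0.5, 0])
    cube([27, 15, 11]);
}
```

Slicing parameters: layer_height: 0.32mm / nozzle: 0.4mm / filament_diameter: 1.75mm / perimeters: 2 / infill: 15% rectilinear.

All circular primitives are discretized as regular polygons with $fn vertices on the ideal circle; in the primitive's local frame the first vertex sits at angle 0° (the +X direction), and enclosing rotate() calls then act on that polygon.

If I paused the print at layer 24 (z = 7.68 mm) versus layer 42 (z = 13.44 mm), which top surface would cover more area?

layer 42 (z = 13.44 mm)

Layer 24 (z = 7.68): the cylinder does not reach this height (z outside [0, 6]); the cylinder at (12, 15): section is a regular 8-gon, circumradius r=12 (area = (8/2)·12.000²·sin(360°/8) = 407.29 mm²); Merging all regions: only the r=12 cylinder at (12, 15) is present, so the union is just that shape — area = 407.29 mm²; the cube at (12, 0.5) (footprint 27×15) is included at this height (area 405.00 mm²); Taking the first minus the rest: starting from the result so far (407.29 mm²), the 27×15 cube at (12, 0.5) partially overlaps it — only the 107.77 mm² overlap (of its 405.00 mm²) is removed, clipping the outline — area = 299.52 mm². So its area = 299.52 mm². Layer 42 (z = 13.44): the cylinder is absent (z outside [0, 6]); the r=12 cylinder at (12, 15) gives a regular 8-gon of circumradius 12 (constant along its height) (area = (8/2)·12.000²·sin(360°/8) = 407.29 mm²); Merging all regions: only the r=12 cylinder at (12, 15) is present, so the union is just that shape — area = 407.29 mm²; the cube at (12, 0.5) does not reach this height (z outside [0, 11]); Taking the first minus the rest: none of the subtracted shapes is present at this height, so the result so far is unchanged — area = 407.29 mm². So its area = 407.29 mm². Layer 42 is larger (407.29 vs 299.52 mm²).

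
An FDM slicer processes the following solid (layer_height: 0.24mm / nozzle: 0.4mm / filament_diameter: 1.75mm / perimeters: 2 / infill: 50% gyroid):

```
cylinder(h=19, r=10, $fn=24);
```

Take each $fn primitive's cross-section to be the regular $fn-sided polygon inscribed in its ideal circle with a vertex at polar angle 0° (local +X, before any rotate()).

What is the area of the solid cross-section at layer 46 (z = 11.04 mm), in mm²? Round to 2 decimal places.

At z = 11.04 mm: the r=10 cylinder gives a regular 24-gon of circumradius 10 (constant along its height) (area = (24/2)·10.000²·sin(360°/24) = 310.58 mm²). Overall, the cross-section is a single solid region. Net area = 310.58 mm².

310.58 mm²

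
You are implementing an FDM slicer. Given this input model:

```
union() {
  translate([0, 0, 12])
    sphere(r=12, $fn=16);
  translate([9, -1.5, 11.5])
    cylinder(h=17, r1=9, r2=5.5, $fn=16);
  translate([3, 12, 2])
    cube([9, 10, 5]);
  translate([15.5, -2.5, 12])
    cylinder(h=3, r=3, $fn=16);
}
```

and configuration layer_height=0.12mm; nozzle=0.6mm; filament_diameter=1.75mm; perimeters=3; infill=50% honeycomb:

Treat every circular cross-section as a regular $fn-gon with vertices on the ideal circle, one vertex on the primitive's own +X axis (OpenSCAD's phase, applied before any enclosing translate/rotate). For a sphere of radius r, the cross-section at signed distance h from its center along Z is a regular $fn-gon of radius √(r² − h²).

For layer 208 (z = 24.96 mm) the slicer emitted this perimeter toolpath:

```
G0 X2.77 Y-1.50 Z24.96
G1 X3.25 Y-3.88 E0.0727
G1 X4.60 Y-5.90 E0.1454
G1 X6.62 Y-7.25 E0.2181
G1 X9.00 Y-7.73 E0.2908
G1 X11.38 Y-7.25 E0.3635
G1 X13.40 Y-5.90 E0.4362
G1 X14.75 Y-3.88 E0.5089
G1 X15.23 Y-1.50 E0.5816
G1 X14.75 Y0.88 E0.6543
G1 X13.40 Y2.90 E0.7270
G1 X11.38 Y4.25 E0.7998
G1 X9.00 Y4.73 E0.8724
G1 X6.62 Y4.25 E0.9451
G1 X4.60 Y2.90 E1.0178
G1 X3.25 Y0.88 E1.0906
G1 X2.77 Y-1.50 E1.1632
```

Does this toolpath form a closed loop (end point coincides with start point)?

yes

Start point (G0): (2.77, -1.50). End point (last G1): the path returns to the start — closed.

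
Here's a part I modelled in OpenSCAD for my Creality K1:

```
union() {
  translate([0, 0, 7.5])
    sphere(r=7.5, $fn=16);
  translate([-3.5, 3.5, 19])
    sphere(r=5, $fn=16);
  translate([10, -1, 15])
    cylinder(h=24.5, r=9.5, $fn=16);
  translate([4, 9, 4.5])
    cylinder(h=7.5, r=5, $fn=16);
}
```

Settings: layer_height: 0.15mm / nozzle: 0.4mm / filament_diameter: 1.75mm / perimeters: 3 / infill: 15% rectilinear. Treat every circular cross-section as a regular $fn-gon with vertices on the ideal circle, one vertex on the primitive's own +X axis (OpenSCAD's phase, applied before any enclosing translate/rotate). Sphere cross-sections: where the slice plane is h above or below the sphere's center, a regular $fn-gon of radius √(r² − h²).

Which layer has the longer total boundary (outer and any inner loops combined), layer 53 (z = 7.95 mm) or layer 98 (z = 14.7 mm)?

layer 53 (z = 7.95 mm)

Layer 53 (z = 7.95): the sphere: section is a regular 16-gon, circumradius = √(r²−h²) = √(7.5²−0.45²) = 7.486 (perimeter = 2·16·7.486·sin(180°/16) = 46.74 mm); the sphere at (-3.5, 3.5) is absent (|z−center|=11.050 > r=5); the cylinder at (10, -1) does not reach this height (z outside [15, 39.5]); the r=5 cylinder at (4, 9) gives a regular 16-gon of circumradius 5 (constant along its height) (perimeter = 2·16·5.000·sin(180°/16) = 31.21 mm); Combining (union): the regions partially overlap (shared area 12.24 mm²), so the edge portions inside another operand are dropped and the merged outline is re-measured after clipping — boundary = 62.26 mm. So its perimeter = 62.26 mm. Layer 98 (z = 14.7): the r=7.5 sphere slices to a regular 16-gon of circumradius 2.100 (√(r²−h²) with h=7.2 from center) (perimeter = 2·16·2.100·sin(180°/16) = 13.11 mm); the sphere at (-3.5, 3.5): section is a regular 16-gon, circumradius = √(r²−h²) = √(5²−4.3²) = 2.551 (perimeter = 2·16·2.551·sin(180°/16) = 15.93 mm); the cylinder at (10, -1) is absent (z outside [15, 39.5]); the cylinder at (4, 9) is absent (z outside [4.5, 12]); Merging all regions: the 2 present regions are separate (no shared area or edge), so areas and boundary lengths simply add and each stays a separate island — boundary = 29.04 mm. So its perimeter = 29.04 mm. Layer 53 is larger (62.26 vs 29.04 mm).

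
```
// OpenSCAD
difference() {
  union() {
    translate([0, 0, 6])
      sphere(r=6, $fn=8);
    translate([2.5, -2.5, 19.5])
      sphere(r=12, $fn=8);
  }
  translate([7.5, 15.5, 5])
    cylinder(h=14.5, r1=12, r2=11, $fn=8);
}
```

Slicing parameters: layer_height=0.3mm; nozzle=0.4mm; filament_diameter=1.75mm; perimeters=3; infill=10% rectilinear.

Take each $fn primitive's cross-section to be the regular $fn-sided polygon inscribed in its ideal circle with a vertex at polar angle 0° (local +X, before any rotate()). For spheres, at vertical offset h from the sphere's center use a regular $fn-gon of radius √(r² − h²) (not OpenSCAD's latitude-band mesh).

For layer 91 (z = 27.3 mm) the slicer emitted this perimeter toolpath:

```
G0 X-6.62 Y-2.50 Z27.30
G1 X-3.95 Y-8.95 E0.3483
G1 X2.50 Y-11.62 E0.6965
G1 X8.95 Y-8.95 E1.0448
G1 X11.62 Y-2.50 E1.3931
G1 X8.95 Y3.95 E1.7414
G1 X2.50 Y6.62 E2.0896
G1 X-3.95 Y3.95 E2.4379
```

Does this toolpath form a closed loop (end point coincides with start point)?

no

Start point (G0): (-6.62, -2.50). End point (last G1): the path does not return to the start — open.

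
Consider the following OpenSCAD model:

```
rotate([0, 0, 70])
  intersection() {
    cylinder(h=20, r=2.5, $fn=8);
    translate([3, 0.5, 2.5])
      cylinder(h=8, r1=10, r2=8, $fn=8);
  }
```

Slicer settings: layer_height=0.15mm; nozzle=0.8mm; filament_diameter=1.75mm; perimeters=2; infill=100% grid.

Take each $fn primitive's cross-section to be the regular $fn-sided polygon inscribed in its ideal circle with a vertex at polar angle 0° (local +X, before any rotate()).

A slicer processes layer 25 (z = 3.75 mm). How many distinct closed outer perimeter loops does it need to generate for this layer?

1

At z = 3.75 mm: the r=2.5 cylinder gives a regular 8-gon of circumradius 2.5 (constant along its height); the cone at (3, 0.5) contributes a regular 8-gon of circumradius 9.688 (interpolated between r1=10 and r2=8 at t=0.156); After intersecting: the r=2.5 cylinder lies inside the cone at (3, 0.5), so it is kept whole — 1 connected region; (whole slice rotated 70° about Z — lengths, areas and connectivity unchanged). The result has 1 disconnected region.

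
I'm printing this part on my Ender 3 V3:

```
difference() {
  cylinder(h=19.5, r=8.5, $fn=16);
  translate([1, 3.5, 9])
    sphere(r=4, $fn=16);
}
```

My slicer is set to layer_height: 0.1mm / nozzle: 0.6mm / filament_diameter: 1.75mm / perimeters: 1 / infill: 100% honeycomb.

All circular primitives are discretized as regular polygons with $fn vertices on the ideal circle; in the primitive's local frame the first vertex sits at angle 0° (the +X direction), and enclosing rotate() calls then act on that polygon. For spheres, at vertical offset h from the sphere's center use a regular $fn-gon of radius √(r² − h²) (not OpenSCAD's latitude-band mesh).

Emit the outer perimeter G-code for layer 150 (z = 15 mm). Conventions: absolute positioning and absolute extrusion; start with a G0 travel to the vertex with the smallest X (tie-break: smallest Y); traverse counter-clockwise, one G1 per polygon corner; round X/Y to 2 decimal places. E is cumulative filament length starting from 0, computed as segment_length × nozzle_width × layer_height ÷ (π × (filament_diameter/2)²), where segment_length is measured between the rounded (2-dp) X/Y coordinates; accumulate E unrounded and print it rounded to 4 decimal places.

G0 X-8.50 Y0.00 Z15.00
G1 X-7.85 Y-3.25 E0.0827
G1 X-6.01 Y-6.01 E0.1654
G1 X-3.25 Y-7.85 E0.2482
G1 X0.00 Y-8.50 E0.3308
G1 X3.25 Y-7.85 E0.4135
G1 X6.01 Y-6.01 E0.4963
G1 X7.85 Y-3.25 E0.5790
G1 X8.50 Y0.00 E0.6617
G1 X7.85 Y3.25 E0.7444
G1 X6.01 Y6.01 E0.8271
G1 X3.25 Y7.85 E0.9099
G1 X0.00 Y8.50 E0.9925
G1 X-3.25 Y7.85 E1.0752
G1 X-6.01 Y6.01 E1.1580
G1 X-7.85 Y3.25 E1.2407
G1 X-8.50 Y0.00 E1.3234

At z = 15 mm: the r=8.5 cylinder gives a regular 16-gon of circumradius 8.5 (constant along its height); the sphere at (1, 3.5) does not reach this height (|z−center|=6.000 > r=4); Taking the first minus the rest: none of the subtracted shapes is present at this height, so the r=8.5 cylinder is unchanged — 1 connected region. The outline is a single polygon with 16 vertices. Extrusion per mm of travel: 0.6 × 0.1 / (π × 0.875²) = 0.024945. Accumulating E over each segment gives final E = 1.3234.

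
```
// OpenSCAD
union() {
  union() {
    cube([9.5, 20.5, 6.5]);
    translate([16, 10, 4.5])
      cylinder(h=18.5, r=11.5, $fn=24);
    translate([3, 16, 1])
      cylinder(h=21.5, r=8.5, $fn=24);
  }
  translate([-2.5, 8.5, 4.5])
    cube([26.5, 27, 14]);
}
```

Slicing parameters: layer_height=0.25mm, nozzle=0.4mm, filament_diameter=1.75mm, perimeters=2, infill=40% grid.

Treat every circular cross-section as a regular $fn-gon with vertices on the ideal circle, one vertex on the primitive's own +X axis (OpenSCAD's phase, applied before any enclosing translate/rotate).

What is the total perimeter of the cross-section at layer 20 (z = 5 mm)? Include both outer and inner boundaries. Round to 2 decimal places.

127.51 mm

At z = 5 mm: the cube is present — its section is the full 9.5×20.5 rectangle (perimeter 60.00 mm); the r=11.5 cylinder at (16, 10) gives a regular 24-gon of circumradius 11.5 (constant along its height) (perimeter = 2·24·11.500·sin(180°/24) = 72.05 mm); the r=8.5 cylinder at (3, 16) contributes a regular 24-gon of circumradius 8.5 (perimeter = 2·24·8.500·sin(180°/24) = 53.25 mm); Taking the union: the regions partially overlap (shared area 195.05 mm²), so the edge portions inside another operand are dropped and the merged outline is re-measured after clipping — boundary = 99.65 mm; the cube at (-2.5, 8.5) (footprint 26.5×27) is included at this height (perimeter 107.00 mm); Taking the union: the regions partially overlap (shared area 357.20 mm²), so the edge portions inside another operand are dropped and the merged outline is re-measured after clipping — boundary = 127.51 mm. Overall, the cross-section is a single solid region. Total boundary length (outer) = 127.51 mm.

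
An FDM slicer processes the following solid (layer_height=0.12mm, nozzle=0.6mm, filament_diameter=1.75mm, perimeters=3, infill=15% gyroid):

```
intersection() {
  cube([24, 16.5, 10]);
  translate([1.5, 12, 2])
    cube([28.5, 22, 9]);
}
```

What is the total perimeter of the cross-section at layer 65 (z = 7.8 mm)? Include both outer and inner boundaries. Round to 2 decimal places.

54.00 mm

At z = 7.8 mm: the 24×16.5 cube contributes its full rectangle (perimeter 81.00 mm); the cube at (1.5, 12) (footprint 28.5×22) is included at this height (perimeter 101.00 mm); Taking the intersection: the 28.5×22 cube at (1.5, 12) partially overlaps the 24×16.5 cube; clipping to the common part keeps 101.25 mm² — boundary = 54.00 mm. Overall, the cross-section is a single solid region. Total boundary length (outer) = 54.00 mm.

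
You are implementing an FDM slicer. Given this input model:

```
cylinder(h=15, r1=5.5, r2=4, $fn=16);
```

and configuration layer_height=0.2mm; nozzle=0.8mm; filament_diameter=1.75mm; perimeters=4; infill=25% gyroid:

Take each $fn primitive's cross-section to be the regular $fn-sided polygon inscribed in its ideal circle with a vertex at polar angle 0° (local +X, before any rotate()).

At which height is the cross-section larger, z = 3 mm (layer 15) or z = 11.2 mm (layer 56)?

Layer 15 (z = 3): the cone: at t=0.200 of its height the radius interpolates to r₁+(r₂−r₁)t = 5.200, giving a regular 16-gon of that circumradius (area = (16/2)·5.200²·sin(360°/16) = 82.78 mm²). So its area = 82.78 mm². Layer 56 (z = 11.2): the cone: at t=0.747 of its height the radius interpolates to r₁+(r₂−r₁)t = 4.380, giving a regular 16-gon of that circumradius (area = (16/2)·4.380²·sin(360°/16) = 58.73 mm²). So its area = 58.73 mm². Layer 15 is larger (82.78 vs 58.73 mm²).

layer 15 (z = 3 mm)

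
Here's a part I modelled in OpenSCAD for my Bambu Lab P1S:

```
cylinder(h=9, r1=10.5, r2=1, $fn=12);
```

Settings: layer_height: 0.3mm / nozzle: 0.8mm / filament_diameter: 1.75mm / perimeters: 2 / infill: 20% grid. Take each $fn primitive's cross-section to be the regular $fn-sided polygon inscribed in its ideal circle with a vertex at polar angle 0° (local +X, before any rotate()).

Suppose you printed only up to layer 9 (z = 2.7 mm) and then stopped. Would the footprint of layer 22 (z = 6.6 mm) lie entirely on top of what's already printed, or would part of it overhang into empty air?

entirely on top

Compare the two slices. At z = 2.7: the cone: at t=0.300 of its height the radius interpolates to r₁+(r₂−r₁)t = 7.650, giving a regular 12-gon of that circumradius (area = (12/2)·7.650²·sin(360°/12) = 175.57 mm²). At z = 6.6: the cone (r1=10.5→r2=1) has section circumradius 3.533 here — a regular 12-gon (area = (12/2)·3.533²·sin(360°/12) = 37.45 mm²). Checking containment: the cross-section at z = 6.6 is a subset of the cross-section at z = 2.7.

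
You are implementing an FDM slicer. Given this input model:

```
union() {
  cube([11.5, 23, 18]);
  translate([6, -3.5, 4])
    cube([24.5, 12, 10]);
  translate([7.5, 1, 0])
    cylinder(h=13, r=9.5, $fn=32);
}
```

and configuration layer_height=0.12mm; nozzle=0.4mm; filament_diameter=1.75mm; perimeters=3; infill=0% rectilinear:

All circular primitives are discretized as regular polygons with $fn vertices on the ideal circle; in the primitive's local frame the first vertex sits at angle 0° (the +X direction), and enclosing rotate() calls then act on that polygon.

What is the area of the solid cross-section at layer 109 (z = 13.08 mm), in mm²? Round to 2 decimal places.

511.75 mm²

At z = 13.08 mm: the cube is present — its section is the full 11.5×23 rectangle (area 264.50 mm²); the cube at (6, -3.5) (footprint 24.5×12) is included at this height (area 294.00 mm²); the cylinder at (7.5, 1) is absent (z outside [0, 13]); Taking the union: the regions partially overlap — summed areas 558.50 mm² minus the doubly-counted overlap 46.75 mm² gives 511.75 mm² — area = 511.75 mm². Overall, the cross-section is a single solid region. Net area = 511.75 mm².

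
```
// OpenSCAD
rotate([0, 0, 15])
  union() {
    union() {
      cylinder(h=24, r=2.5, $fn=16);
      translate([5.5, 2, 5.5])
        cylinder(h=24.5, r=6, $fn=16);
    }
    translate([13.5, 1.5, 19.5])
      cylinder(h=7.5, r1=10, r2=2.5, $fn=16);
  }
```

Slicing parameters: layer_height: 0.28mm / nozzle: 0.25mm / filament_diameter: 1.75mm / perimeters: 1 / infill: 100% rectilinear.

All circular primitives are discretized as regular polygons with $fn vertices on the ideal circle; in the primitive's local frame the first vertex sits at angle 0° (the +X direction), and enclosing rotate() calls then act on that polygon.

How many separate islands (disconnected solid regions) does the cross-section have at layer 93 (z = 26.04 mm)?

1

At z = 26.04 mm: the cylinder does not reach this height (z outside [0, 24]); the r=6 cylinder at (5.5, 2) contributes a regular 16-gon of circumradius 6; Merging all regions: only the r=6 cylinder at (5.5, 2) is present, so the union is just that shape — 1 connected region; the cone at (13.5, 1.5): at t=0.872 of its height the radius interpolates to r₁+(r₂−r₁)t = 3.460, giving a regular 16-gon of that circumradius; Combining (union): the regions partially overlap (shared area 4.10 mm²), so overlapping operands fuse into one piece — 1 connected region; (whole slice rotated 15° about Z — lengths, areas and connectivity unchanged). Overall, the cross-section is a single solid region. Island count = 1.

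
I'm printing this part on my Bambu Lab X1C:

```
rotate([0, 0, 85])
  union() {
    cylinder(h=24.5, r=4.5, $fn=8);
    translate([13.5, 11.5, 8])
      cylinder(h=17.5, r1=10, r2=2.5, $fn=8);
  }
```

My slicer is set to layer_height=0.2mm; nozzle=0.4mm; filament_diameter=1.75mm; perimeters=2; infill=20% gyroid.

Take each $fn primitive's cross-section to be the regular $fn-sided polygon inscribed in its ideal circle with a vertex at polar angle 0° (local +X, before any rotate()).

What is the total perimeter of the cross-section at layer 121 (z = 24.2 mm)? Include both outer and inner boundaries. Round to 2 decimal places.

46.27 mm

At z = 24.2 mm: the cylinder: section is a regular 8-gon, circumradius r=4.5 (perimeter = 2·8·4.500·sin(180°/8) = 27.55 mm); the cone at (13.5, 11.5) contributes a regular 8-gon of circumradius 3.057 (interpolated between r1=10 and r2=2.5 at t=0.926) (perimeter = 2·8·3.057·sin(180°/8) = 18.72 mm); Combining (union): the 2 present regions are separate (no shared area or edge), so areas and boundary lengths simply add and each stays a separate island — boundary = 46.27 mm; (rotated 85° about Z; rotation is an isometry so areas/perimeters/island counts are preserved). Overall, the cross-section has 2 separate islands. Total boundary length (outer) = 46.27 mm.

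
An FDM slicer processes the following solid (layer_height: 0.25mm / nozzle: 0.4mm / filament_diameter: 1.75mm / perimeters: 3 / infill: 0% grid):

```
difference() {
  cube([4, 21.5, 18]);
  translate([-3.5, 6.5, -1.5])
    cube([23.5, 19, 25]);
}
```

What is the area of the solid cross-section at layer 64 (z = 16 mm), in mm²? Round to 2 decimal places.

26.00 mm²

At z = 16 mm: the cube is present — its section is the full 4×21.5 rectangle (area 86.00 mm²); the cube at (-3.5, 6.5) is present — its section is the full 23.5×19 rectangle (area 446.50 mm²); After the difference (first − rest): starting from the 4×21.5 cube (86.00 mm²), the 23.5×19 cube at (-3.5, 6.5) partially overlaps it — only the 60.00 mm² overlap (of its 446.50 mm²) is removed, clipping the outline — area = 26.00 mm². Overall, the cross-section is a single solid region. Net area = 26.00 mm².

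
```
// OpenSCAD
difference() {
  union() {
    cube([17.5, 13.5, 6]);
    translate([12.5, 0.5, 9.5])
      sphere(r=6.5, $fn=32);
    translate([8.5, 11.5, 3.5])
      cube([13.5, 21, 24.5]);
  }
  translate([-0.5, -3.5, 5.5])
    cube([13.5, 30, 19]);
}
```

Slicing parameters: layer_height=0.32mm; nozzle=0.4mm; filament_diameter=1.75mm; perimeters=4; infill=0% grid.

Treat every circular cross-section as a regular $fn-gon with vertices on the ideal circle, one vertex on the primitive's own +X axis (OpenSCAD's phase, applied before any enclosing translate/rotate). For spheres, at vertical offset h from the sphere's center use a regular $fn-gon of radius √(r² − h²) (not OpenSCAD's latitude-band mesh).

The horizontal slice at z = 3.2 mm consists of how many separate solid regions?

1

At z = 3.2 mm: the cube (footprint 17.5×13.5) is included at this height; the sphere at (12.5, 0.5): section is a regular 32-gon, circumradius = √(r²−h²) = √(6.5²−6.3²) = 1.600; the cube at (8.5, 11.5) is absent (z outside [3.5, 28]); Merging all regions: the regions partially overlap (shared area 5.56 mm²), so overlapping operands fuse into one piece — 1 connected region; the cube at (-0.5, -3.5) is absent (z outside [5.5, 24.5]); Taking the first minus the rest: none of the subtracted shapes is present at this height, so that combined region is unchanged — 1 connected region. The result has 1 disconnected region.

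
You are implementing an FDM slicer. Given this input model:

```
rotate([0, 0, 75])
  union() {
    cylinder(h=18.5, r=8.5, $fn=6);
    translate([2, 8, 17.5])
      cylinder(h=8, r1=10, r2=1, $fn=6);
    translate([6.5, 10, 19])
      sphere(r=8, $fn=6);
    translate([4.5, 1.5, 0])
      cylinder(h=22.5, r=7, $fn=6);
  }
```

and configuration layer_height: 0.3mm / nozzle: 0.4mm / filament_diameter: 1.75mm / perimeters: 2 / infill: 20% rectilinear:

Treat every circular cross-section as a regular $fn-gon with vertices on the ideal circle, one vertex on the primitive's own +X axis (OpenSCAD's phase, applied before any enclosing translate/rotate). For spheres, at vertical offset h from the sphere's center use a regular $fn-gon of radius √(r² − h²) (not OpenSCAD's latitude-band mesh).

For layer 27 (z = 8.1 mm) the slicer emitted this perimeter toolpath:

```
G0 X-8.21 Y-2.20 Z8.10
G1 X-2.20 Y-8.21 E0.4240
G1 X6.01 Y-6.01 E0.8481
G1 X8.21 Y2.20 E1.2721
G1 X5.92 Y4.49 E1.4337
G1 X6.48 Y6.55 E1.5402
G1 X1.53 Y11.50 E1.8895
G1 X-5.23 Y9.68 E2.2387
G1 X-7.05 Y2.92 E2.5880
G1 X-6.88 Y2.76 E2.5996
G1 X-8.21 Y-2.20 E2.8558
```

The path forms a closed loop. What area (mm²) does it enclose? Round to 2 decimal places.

Apply the shoelace formula to the sequence of (X, Y) vertices; enclosed area = 226.03 mm².

226.03 mm²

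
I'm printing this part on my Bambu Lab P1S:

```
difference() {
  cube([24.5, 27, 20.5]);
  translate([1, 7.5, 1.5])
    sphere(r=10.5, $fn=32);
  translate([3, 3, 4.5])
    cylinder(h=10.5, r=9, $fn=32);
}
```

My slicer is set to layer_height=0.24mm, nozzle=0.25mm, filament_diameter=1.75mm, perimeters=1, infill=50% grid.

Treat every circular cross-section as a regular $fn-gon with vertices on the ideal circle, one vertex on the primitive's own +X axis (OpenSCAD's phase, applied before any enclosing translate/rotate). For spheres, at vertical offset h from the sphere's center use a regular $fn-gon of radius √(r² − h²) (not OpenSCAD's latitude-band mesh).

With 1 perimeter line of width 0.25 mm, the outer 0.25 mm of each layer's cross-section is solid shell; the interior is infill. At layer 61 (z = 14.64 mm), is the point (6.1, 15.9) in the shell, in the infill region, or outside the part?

At z = 14.64 mm: the cube (footprint 24.5×27) is included at this height; the sphere at (1, 7.5) does not reach this height (|z−center|=13.140 > r=10.5); the cylinder at (3, 3): section is a regular 32-gon, circumradius r=9; After the difference (first − rest): starting from the 24.5×27 cube, the r=9 cylinder at (3, 3) partially overlaps it — only the 125.01 mm² overlap (of its 252.84 mm²) is removed, clipping the outline — 1 connected region. Overall, the cross-section is a single solid region. The nearest boundary edge runs (6.44, 11.31)→(4.76, 11.83); distance from the point to it = 4.29 mm. The point is inside the cross-section and 4.29 mm from the nearest boundary — more than the 0.25 mm shell width (1 × 0.25), so it's in the infill interior.

infill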